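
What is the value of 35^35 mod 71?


p = 71 is prime and the exponent is (p-1)/2 = 35, so by Euler's criterion 35^35 = (35/71) = +1 or -1 mod 71.
Compute by square-and-multiply:
  35 = 32 + 2 + 1 (binary 100011)
  Repeated squaring mod 71: 35^1 = 35, 35^2 = 18, 35^4 = 40, 35^8 = 38, 35^16 = 24, 35^32 = 8
  35^35 = 35^32 * 35^2 * 35^1 = 8 * 18 * 35 mod 71
    8 * 18 = 144 = 2 mod 71
    2 * 35 = 70 = 70 mod 71
  35^35 = 70 mod 71
Result 70 = p - 1 = -1 mod 71: 35 is a quadratic non-residue mod 71. As a residue in [0, p-1] the value is 70.
35^35 mod 71 = 70

70


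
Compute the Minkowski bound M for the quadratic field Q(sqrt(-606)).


d = -606, d mod 4 = 2, so disc(K) = 4d = -2424; |disc(K)| = 2424
Imaginary quadratic field, so n = 2, s = r2 = 1, r1 = 0
M = (n!/n^n) * (4/pi)^s * sqrt(|disc(K)|) = (2!/2^2) * (4/pi)^1 * sqrt(2424)
= 0.5 * 1.273240 * 49.234135
= 31.3434

31.3434


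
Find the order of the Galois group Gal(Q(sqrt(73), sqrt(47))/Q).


The 2 square roots of distinct primes are multiplicatively independent over Q,
so [K:Q] = 2^2 and Gal(K/Q) is isomorphic to (Z/2Z)^2.
|Gal| = 2^2 = 4

4


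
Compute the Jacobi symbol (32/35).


Compute (32/35) via quadratic reciprocity:
  pull out 2: (2/35) = -1  (since 35 mod 8 = 3)
  pull out 2: (2/35) = -1  (since 35 mod 8 = 3)
  pull out 2: (2/35) = -1  (since 35 mod 8 = 3)
  pull out 2: (2/35) = -1  (since 35 mod 8 = 3)
  pull out 2: (2/35) = -1  (since 35 mod 8 = 3)
  (1/35) = 1
Product of signs = -1

-1


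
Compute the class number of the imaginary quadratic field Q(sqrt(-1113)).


K = Q(sqrt(-1113)). d mod 4 = 3, so D = disc(K) = 4d = -4452
h(K) equals the number of primitive reduced positive-definite forms (a, b, c) = a*x^2 + b*x*y + c*y^2 with b^2 - 4ac = D,
where reduced means |b| <= a <= c, with b >= 0 whenever |b| = a or a = c, and primitive means gcd(a, b, c) = 1.
Reduced forces 3a^2 <= |D| = 4452, so 1 <= a <= 38; b must have the parity of D, and c = (b^2 - D)/(4a) must be an integer >= a.
Enumerate a = 1..38, b in [-a, a]:
  a=1: (1, 0, 1113)  [1]
  a=2: (2, 2, 557)  [1]
  a=3: (3, 0, 371)  [1]
  a=4..5: none
  a=6: (6, 6, 187)  [1]
  a=7: (7, 0, 159)  [1]
  a=8..10: none
  a=11: (11, -6, 102), (11, 6, 102)  [2]
  a=12..13: none
  a=14: (14, 14, 83)  [1]
  a=15..16: none
  a=17: (17, -6, 66), (17, 6, 66)  [2]
  a=18..20: none
  a=21: (21, 0, 53)  [1]
  a=22: (22, -6, 51), (22, 6, 51)  [2]
  a=23..32: none
  a=33: (33, -6, 34), (33, 6, 34)  [2]
  a=34..36: none
  a=37: (37, 32, 37)  [1]
  a=38: none
Total reduced forms: 1 + 1 + 1 + 1 + 1 + 2 + 1 + 2 + 1 + 2 + 2 + 1 = 16
h = 16

16


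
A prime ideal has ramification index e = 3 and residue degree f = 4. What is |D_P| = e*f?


|D_P| = e * f
= 3 * 4
= 12

12


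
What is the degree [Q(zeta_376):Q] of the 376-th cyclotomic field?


The degree equals Euler's totient phi(376).
376 = 2^3 * 47
phi(376) = 184

184


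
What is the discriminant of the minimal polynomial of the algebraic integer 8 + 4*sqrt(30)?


The element 8 + 4*sqrt(30) has minimal polynomial:
x^2 - 16*x - 416
Discriminant = (-16)^2 - 4*(-416)
= 256 + 1664
= 1920

1920


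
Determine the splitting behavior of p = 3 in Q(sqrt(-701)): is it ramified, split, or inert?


K = Q(sqrt(-701)). Since d mod 4 = 3, disc(K) = -2804.
Check p | disc: -2804 mod 3 = 1.
p does not divide disc. Compute Legendre symbol (d/p):
1^((3-1)/2) mod 3 = 1
(d/p) = 1, so p splits: (p) = P*P' with e=1, f=1, g=2.
Therefore p is split.

split


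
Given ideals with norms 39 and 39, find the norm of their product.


N(IJ) = N(I) * N(J)
= 39 * 39
= 1521

1521


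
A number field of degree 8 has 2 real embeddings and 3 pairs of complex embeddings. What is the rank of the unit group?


By Dirichlet's unit theorem:
rank = r1 + r2 - 1
= 2 + 3 - 1
= 4

4


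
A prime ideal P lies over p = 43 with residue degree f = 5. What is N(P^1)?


N(P^a) = p^(a*f)
= 43^(1*5)
= 43^5
= 147008443

147008443


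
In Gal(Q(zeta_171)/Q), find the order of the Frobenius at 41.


The Frobenius at p in Gal(Q(zeta_n)/Q) = (Z/nZ)* is the class of p, so its order is ord_171(41), the smallest k >= 1 with 41^k = 1 mod 171.
n = 171 = 3^2 * 19, phi(171) = 108; the order divides phi(n).
Divisors of 108: 1, 2, 3, 4, 6, 9, 12, 18, 27, 36, 54, 108
Repeated squaring mod 171: 41^1 = 41, 41^2 = 142, 41^4 = 157, 41^8 = 25, 41^16 = 112, 41^32 = 61, 41^64 = 130
Test divisors in increasing order:
  k=1: 41^1 = 41 mod 171
  k=2: 41^2 = 142 mod 171
  k=3: 41^3 = 142 * 41 = 8 mod 171
  k=4: 41^4 = 157 mod 171
  k=6: 41^6 = 157 * 142 = 64 mod 171
  k=9: 41^9 = 25 * 41 = 170 mod 171
  k=12: 41^12 = 25 * 157 = 163 mod 171
  k=18: 41^18 = 112 * 142 = 1 mod 171  <- first divisor giving 1
Order = 18

18


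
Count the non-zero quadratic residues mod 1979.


For prime p, the number of non-zero quadratic residues is (p-1)/2.
= (1979-1)/2
= 989

989


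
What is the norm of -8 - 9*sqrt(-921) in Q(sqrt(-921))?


N(a + b*sqrt(d)) = a^2 - d*b^2
= (-8)^2 - (-921)*(-9)^2
= 64 + 74601
= 74665

74665


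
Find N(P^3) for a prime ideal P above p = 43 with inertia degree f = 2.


N(P^a) = p^(a*f)
= 43^(3*2)
= 43^6
= 6321363049

6321363049


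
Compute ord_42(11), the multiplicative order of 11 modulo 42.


We want ord_42(11), the smallest k >= 1 with 11^k = 1 mod 42.
n = 42 = 2 * 3 * 7, phi(42) = 12; the order divides phi(n).
Divisors of 12: 1, 2, 3, 4, 6, 12
Repeated squaring mod 42: 11^1 = 11, 11^2 = 37, 11^4 = 25, 11^8 = 37
Test divisors in increasing order:
  k=1: 11^1 = 11 mod 42
  k=2: 11^2 = 37 mod 42
  k=3: 11^3 = 37 * 11 = 29 mod 42
  k=4: 11^4 = 25 mod 42
  k=6: 11^6 = 25 * 37 = 1 mod 42  <- first divisor giving 1
Order = 6

6


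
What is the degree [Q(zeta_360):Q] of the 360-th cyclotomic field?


The degree equals Euler's totient phi(360).
360 = 2^3 * 3^2 * 5
phi(360) = 96

96


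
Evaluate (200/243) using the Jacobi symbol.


Compute (200/243) via quadratic reciprocity:
  pull out 2: (2/243) = -1  (since 243 mod 8 = 3)
  pull out 2: (2/243) = -1  (since 243 mod 8 = 3)
  pull out 2: (2/243) = -1  (since 243 mod 8 = 3)
  reciprocity: (25/243) -> +(243/25)
  reduce: (18/25)
  pull out 2: (2/25) = +1  (since 25 mod 8 = 1)
  reciprocity: (9/25) -> +(25/9)
  reduce: (7/9)
  reciprocity: (7/9) -> +(9/7)
  reduce: (2/7)
  pull out 2: (2/7) = +1  (since 7 mod 8 = 7)
  (1/7) = 1
Product of signs = -1

-1


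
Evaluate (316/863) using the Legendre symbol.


p = 863 is prime, so compute (316/863) with the reciprocity algorithm (Jacobi-symbol steps: pull out 2s via (2/n), flip via reciprocity, reduce):
  pull out 2: (2/863) = +1  (since 863 mod 8 = 7)
  pull out 2: (2/863) = +1  (since 863 mod 8 = 7)
  reciprocity: (79/863) -> -(863/79)
  reduce: (73/79)
  reciprocity: (73/79) -> +(79/73)
  reduce: (6/73)
  pull out 2: (2/73) = +1  (since 73 mod 8 = 1)
  reciprocity: (3/73) -> +(73/3)
  reduce: (1/3)
  (1/3) = 1
Product of signs = -1
(316/863) = -1

-1


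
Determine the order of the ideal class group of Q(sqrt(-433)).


K = Q(sqrt(-433)). d mod 4 = 3, so D = disc(K) = 4d = -1732
h(K) equals the number of primitive reduced positive-definite forms (a, b, c) = a*x^2 + b*x*y + c*y^2 with b^2 - 4ac = D,
where reduced means |b| <= a <= c, with b >= 0 whenever |b| = a or a = c, and primitive means gcd(a, b, c) = 1.
Reduced forces 3a^2 <= |D| = 1732, so 1 <= a <= 24; b must have the parity of D, and c = (b^2 - D)/(4a) must be an integer >= a.
Enumerate a = 1..24, b in [-a, a]:
  a=1: (1, 0, 433)  [1]
  a=2: (2, 2, 217)  [1]
  a=3..6: none
  a=7: (7, -2, 62), (7, 2, 62)  [2]
  a=8..12: none
  a=13: (13, -6, 34), (13, 6, 34)  [2]
  a=14: (14, -2, 31), (14, 2, 31)  [2]
  a=15..16: none
  a=17: (17, -6, 26), (17, 6, 26)  [2]
  a=18: none
  a=19: (19, -4, 23), (19, 4, 23)  [2]
  a=20..24: none
Total reduced forms: 1 + 1 + 2 + 2 + 2 + 2 + 2 = 12
h = 12

12


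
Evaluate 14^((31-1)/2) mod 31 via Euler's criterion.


p = 31 is prime and the exponent is (p-1)/2 = 15, so by Euler's criterion 14^15 = (14/31) = +1 or -1 mod 31.
Compute by square-and-multiply:
  15 = 8 + 4 + 2 + 1 (binary 1111)
  Repeated squaring mod 31: 14^1 = 14, 14^2 = 10, 14^4 = 7, 14^8 = 18
  14^15 = 14^8 * 14^4 * 14^2 * 14^1 = 18 * 7 * 10 * 14 mod 31
    18 * 7 = 126 = 2 mod 31
    2 * 10 = 20 = 20 mod 31
    20 * 14 = 280 = 1 mod 31
  14^15 = 1 mod 31
Result 1: 14 is a quadratic residue mod 31.
14^15 mod 31 = 1

1


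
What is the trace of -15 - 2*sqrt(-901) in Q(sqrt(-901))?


Tr(a + b*sqrt(d)) = (a + b*sqrt(d)) + (a - b*sqrt(d)) = 2a
= 2 * (-15)
= -30

-30


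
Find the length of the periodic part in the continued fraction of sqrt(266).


Run the CF algorithm for sqrt(266).
a_0 = floor(sqrt(266)) = 16; set m_0=0, q_0=1.
Recurrence: m' = q*a - m,  q' = (d - m'^2)/q,  a' = floor((a_0 + m')/q').
  step 1: m=16, q=10, a=3
  step 2: m=14, q=7, a=4
  step 3: m=14, q=10, a=3
  step 4: m=16, q=1, a=32
a_4 = 2*a_0 = 32, so the period closes here.
sqrt(266) = [16; 3, 4, 3, 32]
Period length = 4

4


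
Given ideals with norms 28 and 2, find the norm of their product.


N(IJ) = N(I) * N(J)
= 28 * 2
= 56

56


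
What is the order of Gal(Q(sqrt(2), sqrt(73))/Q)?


The 2 square roots of distinct primes are multiplicatively independent over Q,
so [K:Q] = 2^2 and Gal(K/Q) is isomorphic to (Z/2Z)^2.
|Gal| = 2^2 = 4

4


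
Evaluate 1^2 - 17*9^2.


x^2 - d*y^2
= 1^2 - 17*9^2
= 1 - 1377
= -1376

-1376


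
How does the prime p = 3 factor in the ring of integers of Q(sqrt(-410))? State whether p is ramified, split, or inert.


K = Q(sqrt(-410)). Since d mod 4 = 2, disc(K) = -1640.
Check p | disc: -1640 mod 3 = 1.
p does not divide disc. Compute Legendre symbol (d/p):
1^((3-1)/2) mod 3 = 1
(d/p) = 1, so p splits: (p) = P*P' with e=1, f=1, g=2.
Therefore p is split.

split


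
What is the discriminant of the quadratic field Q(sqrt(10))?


For K = Q(sqrt(d)) with d squarefree: disc(K) = d if d = 1 mod 4, and disc(K) = 4d if d = 2 or 3 mod 4.
Here d = 10, and d mod 4 = 2.
d = 2 mod 4, not 1 (O_K = Z[sqrt(d)]), so disc(K) = 4d = 4 * (10) = 40

40


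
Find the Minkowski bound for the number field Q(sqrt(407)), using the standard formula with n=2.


d = 407, d mod 4 = 3, so disc(K) = 4d = 1628; |disc(K)| = 1628
Real quadratic field, so n = 2, s = r2 = 0, r1 = 2
M = (n!/n^n) * (4/pi)^s * sqrt(|disc(K)|) = (2!/2^2) * (4/pi)^0 * sqrt(1628)
= 0.5 * 1.000000 * 40.348482
= 20.1742

20.1742


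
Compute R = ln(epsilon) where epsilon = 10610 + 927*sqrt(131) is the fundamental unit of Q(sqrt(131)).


epsilon = 10610 + 927*sqrt(131)
= 21220.0000
R = ln(21220.0000)
= 9.9627

9.9627


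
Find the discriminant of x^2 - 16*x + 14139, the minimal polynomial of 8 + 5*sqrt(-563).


The element 8 + 5*sqrt(-563) has minimal polynomial:
x^2 - 16*x + 14139
Discriminant = (-16)^2 - 4*(14139)
= 256 - 56556
= -56300

-56300


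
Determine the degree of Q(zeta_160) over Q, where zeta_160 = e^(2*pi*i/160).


The degree equals Euler's totient phi(160).
160 = 2^5 * 5
phi(160) = 64

64


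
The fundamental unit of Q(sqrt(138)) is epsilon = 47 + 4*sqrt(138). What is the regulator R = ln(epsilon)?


epsilon = 47 + 4*sqrt(138)
= 93.9894
R = ln(93.9894)
= 4.5432

4.5432


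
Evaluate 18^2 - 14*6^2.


x^2 - d*y^2
= 18^2 - 14*6^2
= 324 - 504
= -180

-180


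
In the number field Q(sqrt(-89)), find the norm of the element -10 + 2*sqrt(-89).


N(a + b*sqrt(d)) = a^2 - d*b^2
= (-10)^2 - (-89)*(2)^2
= 100 + 356
= 456

456


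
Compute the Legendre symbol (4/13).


p = 13 is prime, so compute (4/13) with the reciprocity algorithm (Jacobi-symbol steps: pull out 2s via (2/n), flip via reciprocity, reduce):
  pull out 2: (2/13) = -1  (since 13 mod 8 = 5)
  pull out 2: (2/13) = -1  (since 13 mod 8 = 5)
  (1/13) = 1
Product of signs = 1
(4/13) = 1

1


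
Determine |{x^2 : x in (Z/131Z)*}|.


For prime p, the number of non-zero quadratic residues is (p-1)/2.
= (131-1)/2
= 65

65


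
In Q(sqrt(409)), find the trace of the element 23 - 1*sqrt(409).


Tr(a + b*sqrt(d)) = (a + b*sqrt(d)) + (a - b*sqrt(d)) = 2a
= 2 * (23)
= 46

46


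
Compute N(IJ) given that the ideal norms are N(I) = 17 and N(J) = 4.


N(IJ) = N(I) * N(J)
= 17 * 4
= 68

68


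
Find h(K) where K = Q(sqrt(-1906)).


K = Q(sqrt(-1906)). d mod 4 = 2, so D = disc(K) = 4d = -7624
h(K) equals the number of primitive reduced positive-definite forms (a, b, c) = a*x^2 + b*x*y + c*y^2 with b^2 - 4ac = D,
where reduced means |b| <= a <= c, with b >= 0 whenever |b| = a or a = c, and primitive means gcd(a, b, c) = 1.
Reduced forces 3a^2 <= |D| = 7624, so 1 <= a <= 50; b must have the parity of D, and c = (b^2 - D)/(4a) must be an integer >= a.
Enumerate a = 1..50, b in [-a, a]:
  a=1: (1, 0, 1906)  [1]
  a=2: (2, 0, 953)  [1]
  a=3..4: none
  a=5: (5, -4, 382), (5, 4, 382)  [2]
  a=6..9: none
  a=10: (10, -4, 191), (10, 4, 191)  [2]
  a=11..16: none
  a=17: (17, -14, 115), (17, 14, 115)  [2]
  a=18..22: none
  a=23: (23, -14, 85), (23, 14, 85)  [2]
  a=24: none
  a=25: (25, -24, 82), (25, 24, 82)  [2]
  a=26..30: none
  a=31: (31, -8, 62), (31, 8, 62)  [2]
  a=32..33: none
  a=34: (34, -20, 59), (34, 20, 59)  [2]
  a=35..40: none
  a=41: (41, -24, 50), (41, 24, 50)  [2]
  a=42..45: none
  a=46: (46, -32, 47), (46, 32, 47)  [2]
  a=47..50: none
Total reduced forms: 1 + 1 + 2 + 2 + 2 + 2 + 2 + 2 + 2 + 2 + 2 = 20
h = 20

20


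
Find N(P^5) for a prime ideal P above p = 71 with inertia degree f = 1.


N(P^a) = p^(a*f)
= 71^(5*1)
= 71^5
= 1804229351

1804229351


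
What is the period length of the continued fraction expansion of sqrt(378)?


Run the CF algorithm for sqrt(378).
a_0 = floor(sqrt(378)) = 19; set m_0=0, q_0=1.
Recurrence: m' = q*a - m,  q' = (d - m'^2)/q,  a' = floor((a_0 + m')/q').
  step 1: m=19, q=17, a=2
  step 2: m=15, q=9, a=3
  step 3: m=12, q=26, a=1
  step 4: m=14, q=7, a=4
  step 5: m=14, q=26, a=1
  step 6: m=12, q=9, a=3
  step 7: m=15, q=17, a=2
  step 8: m=19, q=1, a=38
a_8 = 2*a_0 = 38, so the period closes here.
sqrt(378) = [19; 2, 3, 1, 4, 1, 3, 2, 38]
Period length = 8

8


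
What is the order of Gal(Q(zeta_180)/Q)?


|Gal(Q(zeta_180)/Q)| = phi(180)
= 48

48


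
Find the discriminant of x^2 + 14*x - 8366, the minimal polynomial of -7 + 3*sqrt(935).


The element -7 + 3*sqrt(935) has minimal polynomial:
x^2 + 14*x - 8366
Discriminant = (14)^2 - 4*(-8366)
= 196 + 33464
= 33660

33660


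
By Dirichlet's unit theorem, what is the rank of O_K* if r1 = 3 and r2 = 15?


By Dirichlet's unit theorem:
rank = r1 + r2 - 1
= 3 + 15 - 1
= 17

17


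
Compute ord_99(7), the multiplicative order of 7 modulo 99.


We want ord_99(7), the smallest k >= 1 with 7^k = 1 mod 99.
n = 99 = 3^2 * 11, phi(99) = 60; the order divides phi(n).
Divisors of 60: 1, 2, 3, 4, 5, 6, 10, 12, 15, 20, 30, 60
Repeated squaring mod 99: 7^1 = 7, 7^2 = 49, 7^4 = 25, 7^8 = 31, 7^16 = 70, 7^32 = 49
Test divisors in increasing order:
  k=1: 7^1 = 7 mod 99
  k=2: 7^2 = 49 mod 99
  k=3: 7^3 = 49 * 7 = 46 mod 99
  k=4: 7^4 = 25 mod 99
  k=5: 7^5 = 25 * 7 = 76 mod 99
  k=6: 7^6 = 25 * 49 = 37 mod 99
  k=10: 7^10 = 31 * 49 = 34 mod 99
  k=12: 7^12 = 31 * 25 = 82 mod 99
  k=15: 7^15 = 31 * 25 * 49 * 7 = 10 mod 99
  k=20: 7^20 = 70 * 25 = 67 mod 99
  k=30: 7^30 = 70 * 31 * 25 * 49 = 1 mod 99  <- first divisor giving 1
Order = 30

30


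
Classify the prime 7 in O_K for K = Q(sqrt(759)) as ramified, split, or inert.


K = Q(sqrt(759)). Since d mod 4 = 3, disc(K) = 3036.
Check p | disc: 3036 mod 7 = 5.
p does not divide disc. Compute Legendre symbol (d/p):
3^((7-1)/2) mod 7 = -1
(d/p) = -1, so p is inert: (p) stays prime with e=1, f=2, g=1.
Therefore p is inert.

inert


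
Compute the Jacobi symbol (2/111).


Compute (2/111) via quadratic reciprocity:
  pull out 2: (2/111) = +1  (since 111 mod 8 = 7)
  (1/111) = 1
Product of signs = 1

1


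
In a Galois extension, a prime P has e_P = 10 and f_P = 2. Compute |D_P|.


|D_P| = e * f
= 10 * 2
= 20

20


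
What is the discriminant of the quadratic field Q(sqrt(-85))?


For K = Q(sqrt(d)) with d squarefree: disc(K) = d if d = 1 mod 4, and disc(K) = 4d if d = 2 or 3 mod 4.
Here d = -85, and d mod 4 = 3.
d = 3 mod 4, not 1 (O_K = Z[sqrt(d)]), so disc(K) = 4d = 4 * (-85) = -340

-340


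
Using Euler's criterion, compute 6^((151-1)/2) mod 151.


p = 151 is prime and the exponent is (p-1)/2 = 75, so by Euler's criterion 6^75 = (6/151) = +1 or -1 mod 151.
Compute by square-and-multiply:
  75 = 64 + 8 + 2 + 1 (binary 1001011)
  Repeated squaring mod 151: 6^1 = 6, 6^2 = 36, 6^4 = 88, 6^8 = 43, 6^16 = 37, 6^32 = 10, 6^64 = 100
  6^75 = 6^64 * 6^8 * 6^2 * 6^1 = 100 * 43 * 36 * 6 mod 151
    100 * 43 = 4300 = 72 mod 151
    72 * 36 = 2592 = 25 mod 151
    25 * 6 = 150 = 150 mod 151
  6^75 = 150 mod 151
Result 150 = p - 1 = -1 mod 151: 6 is a quadratic non-residue mod 151. As a residue in [0, p-1] the value is 150.
6^75 mod 151 = 150

150


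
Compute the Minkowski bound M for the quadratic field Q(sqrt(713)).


d = 713, d mod 4 = 1, so disc(K) = d = 713; |disc(K)| = 713
Real quadratic field, so n = 2, s = r2 = 0, r1 = 2
M = (n!/n^n) * (4/pi)^s * sqrt(|disc(K)|) = (2!/2^2) * (4/pi)^0 * sqrt(713)
= 0.5 * 1.000000 * 26.702060
= 13.3510

13.3510


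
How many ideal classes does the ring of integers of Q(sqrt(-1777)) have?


K = Q(sqrt(-1777)). d mod 4 = 3, so D = disc(K) = 4d = -7108
h(K) equals the number of primitive reduced positive-definite forms (a, b, c) = a*x^2 + b*x*y + c*y^2 with b^2 - 4ac = D,
where reduced means |b| <= a <= c, with b >= 0 whenever |b| = a or a = c, and primitive means gcd(a, b, c) = 1.
Reduced forces 3a^2 <= |D| = 7108, so 1 <= a <= 48; b must have the parity of D, and c = (b^2 - D)/(4a) must be an integer >= a.
Enumerate a = 1..48, b in [-a, a]:
  a=1: (1, 0, 1777)  [1]
  a=2: (2, 2, 889)  [1]
  a=3..6: none
  a=7: (7, -2, 254), (7, 2, 254)  [2]
  a=8..10: none
  a=11: (11, -8, 163), (11, 8, 163)  [2]
  a=12: none
  a=13: (13, -4, 137), (13, 4, 137)  [2]
  a=14: (14, -2, 127), (14, 2, 127)  [2]
  a=15..16: none
  a=17: (17, -10, 106), (17, 10, 106)  [2]
  a=18: none
  a=19: (19, -6, 94), (19, 6, 94)  [2]
  a=20..21: none
  a=22: (22, -14, 83), (22, 14, 83)  [2]
  a=23..25: none
  a=26: (26, -22, 73), (26, 22, 73)  [2]
  a=27..33: none
  a=34: (34, -10, 53), (34, 10, 53)  [2]
  a=35..36: none
  a=37: (37, -12, 49), (37, 12, 49)  [2]
  a=38: (38, -6, 47), (38, 6, 47)  [2]
  a=39..48: none
Total reduced forms: 1 + 1 + 2 + 2 + 2 + 2 + 2 + 2 + 2 + 2 + 2 + 2 + 2 = 24
h = 24

24


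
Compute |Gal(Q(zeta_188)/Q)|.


|Gal(Q(zeta_188)/Q)| = phi(188)
= 92

92


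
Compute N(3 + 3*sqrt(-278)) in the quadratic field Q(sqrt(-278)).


N(a + b*sqrt(d)) = a^2 - d*b^2
= (3)^2 - (-278)*(3)^2
= 9 + 2502
= 2511

2511


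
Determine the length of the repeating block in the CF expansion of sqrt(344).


Run the CF algorithm for sqrt(344).
a_0 = floor(sqrt(344)) = 18; set m_0=0, q_0=1.
Recurrence: m' = q*a - m,  q' = (d - m'^2)/q,  a' = floor((a_0 + m')/q').
  step 1: m=18, q=20, a=1
  step 2: m=2, q=17, a=1
  step 3: m=15, q=7, a=4
  step 4: m=13, q=25, a=1
  step 5: m=12, q=8, a=3
  step 6: m=12, q=25, a=1
  step 7: m=13, q=7, a=4
  step 8: m=15, q=17, a=1
  step 9: m=2, q=20, a=1
  step 10: m=18, q=1, a=36
a_10 = 2*a_0 = 36, so the period closes here.
sqrt(344) = [18; 1, 1, 4, 1, 3, 1, 4, 1, 1, 36]
Period length = 10

10


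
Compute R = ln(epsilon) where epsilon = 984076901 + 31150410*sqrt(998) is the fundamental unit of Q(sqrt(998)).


epsilon = 984076901 + 31150410*sqrt(998)
= 1.9682e+09
R = ln(1.9682e+09)
= 21.4004

21.4004


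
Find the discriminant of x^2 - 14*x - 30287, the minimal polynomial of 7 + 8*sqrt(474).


The element 7 + 8*sqrt(474) has minimal polynomial:
x^2 - 14*x - 30287
Discriminant = (-14)^2 - 4*(-30287)
= 196 + 121148
= 121344

121344


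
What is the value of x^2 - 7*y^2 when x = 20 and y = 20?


x^2 - d*y^2
= 20^2 - 7*20^2
= 400 - 2800
= -2400

-2400


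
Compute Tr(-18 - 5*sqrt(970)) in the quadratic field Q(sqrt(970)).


Tr(a + b*sqrt(d)) = (a + b*sqrt(d)) + (a - b*sqrt(d)) = 2a
= 2 * (-18)
= -36

-36


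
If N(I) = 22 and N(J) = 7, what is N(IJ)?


N(IJ) = N(I) * N(J)
= 22 * 7
= 154

154


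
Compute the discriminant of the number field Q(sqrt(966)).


For K = Q(sqrt(d)) with d squarefree: disc(K) = d if d = 1 mod 4, and disc(K) = 4d if d = 2 or 3 mod 4.
Here d = 966, and d mod 4 = 2.
d = 2 mod 4, not 1 (O_K = Z[sqrt(d)]), so disc(K) = 4d = 4 * (966) = 3864

3864


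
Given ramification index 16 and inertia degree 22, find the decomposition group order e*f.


|D_P| = e * f
= 16 * 22
= 352

352


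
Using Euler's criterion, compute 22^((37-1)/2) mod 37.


p = 37 is prime and the exponent is (p-1)/2 = 18, so by Euler's criterion 22^18 = (22/37) = +1 or -1 mod 37.
Compute by square-and-multiply:
  18 = 16 + 2 (binary 10010)
  Repeated squaring mod 37: 22^1 = 22, 22^2 = 3, 22^4 = 9, 22^8 = 7, 22^16 = 12
  22^18 = 22^16 * 22^2 = 12 * 3 mod 37
    12 * 3 = 36 = 36 mod 37
  22^18 = 36 mod 37
Result 36 = p - 1 = -1 mod 37: 22 is a quadratic non-residue mod 37. As a residue in [0, p-1] the value is 36.
22^18 mod 37 = 36

36


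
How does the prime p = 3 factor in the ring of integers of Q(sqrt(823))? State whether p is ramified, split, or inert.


K = Q(sqrt(823)). Since d mod 4 = 3, disc(K) = 3292.
Check p | disc: 3292 mod 3 = 1.
p does not divide disc. Compute Legendre symbol (d/p):
1^((3-1)/2) mod 3 = 1
(d/p) = 1, so p splits: (p) = P*P' with e=1, f=1, g=2.
Therefore p is split.

split


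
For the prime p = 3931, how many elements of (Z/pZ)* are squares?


For prime p, the number of non-zero quadratic residues is (p-1)/2.
= (3931-1)/2
= 1965

1965


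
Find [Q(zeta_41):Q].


The degree equals Euler's totient phi(41).
41 = 41
phi(41) = 40

40


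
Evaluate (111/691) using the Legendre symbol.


p = 691 is prime, so compute (111/691) with the reciprocity algorithm (Jacobi-symbol steps: pull out 2s via (2/n), flip via reciprocity, reduce):
  reciprocity: (111/691) -> -(691/111)
  reduce: (25/111)
  reciprocity: (25/111) -> +(111/25)
  reduce: (11/25)
  reciprocity: (11/25) -> +(25/11)
  reduce: (3/11)
  reciprocity: (3/11) -> -(11/3)
  reduce: (2/3)
  pull out 2: (2/3) = -1  (since 3 mod 8 = 3)
  (1/3) = 1
Product of signs = -1
(111/691) = -1

-1


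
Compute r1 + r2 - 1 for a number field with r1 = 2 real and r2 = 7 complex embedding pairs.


By Dirichlet's unit theorem:
rank = r1 + r2 - 1
= 2 + 7 - 1
= 8

8


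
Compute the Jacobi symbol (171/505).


Compute (171/505) via quadratic reciprocity:
  reciprocity: (171/505) -> +(505/171)
  reduce: (163/171)
  reciprocity: (163/171) -> -(171/163)
  reduce: (8/163)
  pull out 2: (2/163) = -1  (since 163 mod 8 = 3)
  pull out 2: (2/163) = -1  (since 163 mod 8 = 3)
  pull out 2: (2/163) = -1  (since 163 mod 8 = 3)
  (1/163) = 1
Product of signs = 1

1


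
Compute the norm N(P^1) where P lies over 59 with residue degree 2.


N(P^a) = p^(a*f)
= 59^(1*2)
= 59^2
= 3481

3481


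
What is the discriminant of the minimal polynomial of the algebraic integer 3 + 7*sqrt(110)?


The element 3 + 7*sqrt(110) has minimal polynomial:
x^2 - 6*x - 5381
Discriminant = (-6)^2 - 4*(-5381)
= 36 + 21524
= 21560

21560


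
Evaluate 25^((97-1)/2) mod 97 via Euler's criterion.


p = 97 is prime and the exponent is (p-1)/2 = 48, so by Euler's criterion 25^48 = (25/97) = +1 or -1 mod 97.
Compute by square-and-multiply:
  48 = 32 + 16 (binary 110000)
  Repeated squaring mod 97: 25^1 = 25, 25^2 = 43, 25^4 = 6, 25^8 = 36, 25^16 = 35, 25^32 = 61
  25^48 = 25^32 * 25^16 = 61 * 35 mod 97
    61 * 35 = 2135 = 1 mod 97
  25^48 = 1 mod 97
Result 1: 25 is a quadratic residue mod 97.
25^48 mod 97 = 1

1


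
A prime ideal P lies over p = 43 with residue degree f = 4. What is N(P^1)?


N(P^a) = p^(a*f)
= 43^(1*4)
= 43^4
= 3418801

3418801


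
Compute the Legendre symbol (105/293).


p = 293 is prime, so compute (105/293) with the reciprocity algorithm (Jacobi-symbol steps: pull out 2s via (2/n), flip via reciprocity, reduce):
  reciprocity: (105/293) -> +(293/105)
  reduce: (83/105)
  reciprocity: (83/105) -> +(105/83)
  reduce: (22/83)
  pull out 2: (2/83) = -1  (since 83 mod 8 = 3)
  reciprocity: (11/83) -> -(83/11)
  reduce: (6/11)
  pull out 2: (2/11) = -1  (since 11 mod 8 = 3)
  reciprocity: (3/11) -> -(11/3)
  reduce: (2/3)
  pull out 2: (2/3) = -1  (since 3 mod 8 = 3)
  (1/3) = 1
Product of signs = -1
(105/293) = -1

-1


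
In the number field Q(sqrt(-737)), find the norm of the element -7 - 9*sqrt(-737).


N(a + b*sqrt(d)) = a^2 - d*b^2
= (-7)^2 - (-737)*(-9)^2
= 49 + 59697
= 59746

59746


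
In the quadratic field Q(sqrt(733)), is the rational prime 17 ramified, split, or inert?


K = Q(sqrt(733)). Since d mod 4 = 1, disc(K) = 733.
Check p | disc: 733 mod 17 = 2.
p does not divide disc. Compute Legendre symbol (d/p):
2^((17-1)/2) mod 17 = 1
(d/p) = 1, so p splits: (p) = P*P' with e=1, f=1, g=2.
Therefore p is split.

split


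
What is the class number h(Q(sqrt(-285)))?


K = Q(sqrt(-285)). d mod 4 = 3, so D = disc(K) = 4d = -1140
h(K) equals the number of primitive reduced positive-definite forms (a, b, c) = a*x^2 + b*x*y + c*y^2 with b^2 - 4ac = D,
where reduced means |b| <= a <= c, with b >= 0 whenever |b| = a or a = c, and primitive means gcd(a, b, c) = 1.
Reduced forces 3a^2 <= |D| = 1140, so 1 <= a <= 19; b must have the parity of D, and c = (b^2 - D)/(4a) must be an integer >= a.
Enumerate a = 1..19, b in [-a, a]:
  a=1: (1, 0, 285)  [1]
  a=2: (2, 2, 143)  [1]
  a=3: (3, 0, 95)  [1]
  a=4: none
  a=5: (5, 0, 57)  [1]
  a=6: (6, 6, 49)  [1]
  a=7: (7, -6, 42), (7, 6, 42)  [2]
  a=8..9: none
  a=10: (10, 10, 31)  [1]
  a=11: (11, -2, 26), (11, 2, 26)  [2]
  a=12: none
  a=13: (13, -2, 22), (13, 2, 22)  [2]
  a=14: (14, -6, 21), (14, 6, 21)  [2]
  a=15: (15, 0, 19)  [1]
  a=16: none
  a=17: (17, 4, 17)  [1]
  a=18..19: none
Total reduced forms: 1 + 1 + 1 + 1 + 1 + 2 + 1 + 2 + 2 + 2 + 1 + 1 = 16
h = 16

16


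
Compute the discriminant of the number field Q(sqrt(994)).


For K = Q(sqrt(d)) with d squarefree: disc(K) = d if d = 1 mod 4, and disc(K) = 4d if d = 2 or 3 mod 4.
Here d = 994, and d mod 4 = 2.
d = 2 mod 4, not 1 (O_K = Z[sqrt(d)]), so disc(K) = 4d = 4 * (994) = 3976

3976


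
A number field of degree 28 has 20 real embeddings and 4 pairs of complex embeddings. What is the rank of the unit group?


By Dirichlet's unit theorem:
rank = r1 + r2 - 1
= 20 + 4 - 1
= 23

23


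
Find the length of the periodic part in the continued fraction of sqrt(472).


Run the CF algorithm for sqrt(472).
a_0 = floor(sqrt(472)) = 21; set m_0=0, q_0=1.
Recurrence: m' = q*a - m,  q' = (d - m'^2)/q,  a' = floor((a_0 + m')/q').
  step 1: m=21, q=31, a=1
  step 2: m=10, q=12, a=2
  step 3: m=14, q=23, a=1
  step 4: m=9, q=17, a=1
  step 5: m=8, q=24, a=1
  step 6: m=16, q=9, a=4
  step 7: m=20, q=8, a=5
  step 8: m=20, q=9, a=4
  step 9: m=16, q=24, a=1
  step 10: m=8, q=17, a=1
  step 11: m=9, q=23, a=1
  step 12: m=14, q=12, a=2
  step 13: m=10, q=31, a=1
  step 14: m=21, q=1, a=42
a_14 = 2*a_0 = 42, so the period closes here.
sqrt(472) = [21; 1, 2, 1, 1, 1, 4, 5, 4, 1, 1, 1, 2, 1, 42]
Period length = 14

14


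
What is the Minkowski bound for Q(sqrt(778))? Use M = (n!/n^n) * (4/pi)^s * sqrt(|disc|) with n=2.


d = 778, d mod 4 = 2, so disc(K) = 4d = 3112; |disc(K)| = 3112
Real quadratic field, so n = 2, s = r2 = 0, r1 = 2
M = (n!/n^n) * (4/pi)^s * sqrt(|disc(K)|) = (2!/2^2) * (4/pi)^0 * sqrt(3112)
= 0.5 * 1.000000 * 55.785303
= 27.8927

27.8927


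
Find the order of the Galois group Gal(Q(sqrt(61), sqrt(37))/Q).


The 2 square roots of distinct primes are multiplicatively independent over Q,
so [K:Q] = 2^2 and Gal(K/Q) is isomorphic to (Z/2Z)^2.
|Gal| = 2^2 = 4

4


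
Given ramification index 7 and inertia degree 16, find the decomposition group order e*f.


|D_P| = e * f
= 7 * 16
= 112

112


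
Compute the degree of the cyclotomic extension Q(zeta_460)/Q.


The degree equals Euler's totient phi(460).
460 = 2^2 * 5 * 23
phi(460) = 176

176


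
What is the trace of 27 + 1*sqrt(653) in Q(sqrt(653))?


Tr(a + b*sqrt(d)) = (a + b*sqrt(d)) + (a - b*sqrt(d)) = 2a
= 2 * (27)
= 54

54


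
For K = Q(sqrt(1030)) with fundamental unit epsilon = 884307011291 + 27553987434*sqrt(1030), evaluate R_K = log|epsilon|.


epsilon = 884307011291 + 27553987434*sqrt(1030)
= 1.7686e+12
R = ln(1.7686e+12)
= 28.2012

28.2012


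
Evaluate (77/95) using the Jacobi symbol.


Compute (77/95) via quadratic reciprocity:
  reciprocity: (77/95) -> +(95/77)
  reduce: (18/77)
  pull out 2: (2/77) = -1  (since 77 mod 8 = 5)
  reciprocity: (9/77) -> +(77/9)
  reduce: (5/9)
  reciprocity: (5/9) -> +(9/5)
  reduce: (4/5)
  pull out 2: (2/5) = -1  (since 5 mod 8 = 5)
  pull out 2: (2/5) = -1  (since 5 mod 8 = 5)
  (1/5) = 1
Product of signs = -1

-1


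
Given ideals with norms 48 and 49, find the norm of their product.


N(IJ) = N(I) * N(J)
= 48 * 49
= 2352

2352


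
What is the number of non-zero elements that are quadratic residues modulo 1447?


For prime p, the number of non-zero quadratic residues is (p-1)/2.
= (1447-1)/2
= 723

723


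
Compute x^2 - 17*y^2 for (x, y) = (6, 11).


x^2 - d*y^2
= 6^2 - 17*11^2
= 36 - 2057
= -2021

-2021


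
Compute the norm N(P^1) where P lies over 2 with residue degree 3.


N(P^a) = p^(a*f)
= 2^(1*3)
= 2^3
= 8

8


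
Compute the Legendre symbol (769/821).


p = 821 is prime, so compute (769/821) with the reciprocity algorithm (Jacobi-symbol steps: pull out 2s via (2/n), flip via reciprocity, reduce):
  reciprocity: (769/821) -> +(821/769)
  reduce: (52/769)
  pull out 2: (2/769) = +1  (since 769 mod 8 = 1)
  pull out 2: (2/769) = +1  (since 769 mod 8 = 1)
  reciprocity: (13/769) -> +(769/13)
  reduce: (2/13)
  pull out 2: (2/13) = -1  (since 13 mod 8 = 5)
  (1/13) = 1
Product of signs = -1
(769/821) = -1

-1


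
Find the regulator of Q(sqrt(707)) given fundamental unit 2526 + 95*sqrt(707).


epsilon = 2526 + 95*sqrt(707)
= 5051.9998
R = ln(5051.9998)
= 8.5275

8.5275


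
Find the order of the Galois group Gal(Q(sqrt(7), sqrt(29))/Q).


The 2 square roots of distinct primes are multiplicatively independent over Q,
so [K:Q] = 2^2 and Gal(K/Q) is isomorphic to (Z/2Z)^2.
|Gal| = 2^2 = 4

4


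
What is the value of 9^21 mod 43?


p = 43 is prime and the exponent is (p-1)/2 = 21, so by Euler's criterion 9^21 = (9/43) = +1 or -1 mod 43.
Compute by square-and-multiply:
  21 = 16 + 4 + 1 (binary 10101)
  Repeated squaring mod 43: 9^1 = 9, 9^2 = 38, 9^4 = 25, 9^8 = 23, 9^16 = 13
  9^21 = 9^16 * 9^4 * 9^1 = 13 * 25 * 9 mod 43
    13 * 25 = 325 = 24 mod 43
    24 * 9 = 216 = 1 mod 43
  9^21 = 1 mod 43
Result 1: 9 is a quadratic residue mod 43.
9^21 mod 43 = 1

1


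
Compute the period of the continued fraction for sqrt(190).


Run the CF algorithm for sqrt(190).
a_0 = floor(sqrt(190)) = 13; set m_0=0, q_0=1.
Recurrence: m' = q*a - m,  q' = (d - m'^2)/q,  a' = floor((a_0 + m')/q').
  step 1: m=13, q=21, a=1
  step 2: m=8, q=6, a=3
  step 3: m=10, q=15, a=1
  step 4: m=5, q=11, a=1
  step 5: m=6, q=14, a=1
  step 6: m=8, q=9, a=2
  step 7: m=10, q=10, a=2
  step 8: m=10, q=9, a=2
  step 9: m=8, q=14, a=1
  step 10: m=6, q=11, a=1
  step 11: m=5, q=15, a=1
  step 12: m=10, q=6, a=3
  step 13: m=8, q=21, a=1
  step 14: m=13, q=1, a=26
a_14 = 2*a_0 = 26, so the period closes here.
sqrt(190) = [13; 1, 3, 1, 1, 1, 2, 2, 2, 1, 1, 1, 3, 1, 26]
Period length = 14

14


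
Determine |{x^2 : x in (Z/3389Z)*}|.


For prime p, the number of non-zero quadratic residues is (p-1)/2.
= (3389-1)/2
= 1694

1694


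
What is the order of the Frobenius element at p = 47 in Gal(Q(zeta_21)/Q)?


The Frobenius at p in Gal(Q(zeta_n)/Q) = (Z/nZ)* is the class of p, so its order is ord_21(47), the smallest k >= 1 with 47^k = 1 mod 21.
n = 21 = 3 * 7, phi(21) = 12; the order divides phi(n).
Divisors of 12: 1, 2, 3, 4, 6, 12
Repeated squaring mod 21: 47^1 = 5, 47^2 = 4, 47^4 = 16, 47^8 = 4
Test divisors in increasing order:
  k=1: 47^1 = 5 mod 21
  k=2: 47^2 = 4 mod 21
  k=3: 47^3 = 4 * 5 = 20 mod 21
  k=4: 47^4 = 16 mod 21
  k=6: 47^6 = 16 * 4 = 1 mod 21  <- first divisor giving 1
Order = 6

6


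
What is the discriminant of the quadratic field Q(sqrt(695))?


For K = Q(sqrt(d)) with d squarefree: disc(K) = d if d = 1 mod 4, and disc(K) = 4d if d = 2 or 3 mod 4.
Here d = 695, and d mod 4 = 3.
d = 3 mod 4, not 1 (O_K = Z[sqrt(d)]), so disc(K) = 4d = 4 * (695) = 2780

2780


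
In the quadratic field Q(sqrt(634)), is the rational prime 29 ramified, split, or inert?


K = Q(sqrt(634)). Since d mod 4 = 2, disc(K) = 2536.
Check p | disc: 2536 mod 29 = 13.
p does not divide disc. Compute Legendre symbol (d/p):
25^((29-1)/2) mod 29 = 1
(d/p) = 1, so p splits: (p) = P*P' with e=1, f=1, g=2.
Therefore p is split.

split


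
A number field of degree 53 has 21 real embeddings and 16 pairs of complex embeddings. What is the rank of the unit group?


By Dirichlet's unit theorem:
rank = r1 + r2 - 1
= 21 + 16 - 1
= 36

36


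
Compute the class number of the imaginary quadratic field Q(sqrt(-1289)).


K = Q(sqrt(-1289)). d mod 4 = 3, so D = disc(K) = 4d = -5156
h(K) equals the number of primitive reduced positive-definite forms (a, b, c) = a*x^2 + b*x*y + c*y^2 with b^2 - 4ac = D,
where reduced means |b| <= a <= c, with b >= 0 whenever |b| = a or a = c, and primitive means gcd(a, b, c) = 1.
Reduced forces 3a^2 <= |D| = 5156, so 1 <= a <= 41; b must have the parity of D, and c = (b^2 - D)/(4a) must be an integer >= a.
Enumerate a = 1..41, b in [-a, a]:
  a=1: (1, 0, 1289)  [1]
  a=2: (2, 2, 645)  [1]
  a=3: (3, -2, 430), (3, 2, 430)  [2]
  a=4: none
  a=5: (5, -2, 258), (5, 2, 258)  [2]
  a=6: (6, -2, 215), (6, 2, 215)  [2]
  a=7..8: none
  a=9: (9, -8, 145), (9, 8, 145)  [2]
  a=10: (10, -2, 129), (10, 2, 129)  [2]
  a=11: (11, -6, 118), (11, 6, 118)  [2]
  a=12..14: none
  a=15: (15, -8, 87), (15, -2, 86), (15, 2, 86), (15, 8, 87)  [4]
  a=16..17: none
  a=18: (18, -10, 73), (18, 10, 73)  [2]
  a=19..21: none
  a=22: (22, -6, 59), (22, 6, 59)  [2]
  a=23..24: none
  a=25: (25, -12, 53), (25, 12, 53)  [2]
  a=26: none
  a=27: (27, -26, 54), (27, 26, 54)  [2]
  a=28: none
  a=29: (29, -8, 45), (29, 8, 45)  [2]
  a=30: (30, -22, 47), (30, -2, 43), (30, 2, 43), (30, 22, 47)  [4]
  a=31..32: none
  a=33: (33, -28, 45), (33, -16, 41), (33, 16, 41), (33, 28, 45)  [4]
  a=34..41: none
Total reduced forms: 1 + 1 + 2 + 2 + 2 + 2 + 2 + 2 + 4 + 2 + 2 + 2 + 2 + 2 + 4 + 4 = 36
h = 36

36


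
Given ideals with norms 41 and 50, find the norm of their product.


N(IJ) = N(I) * N(J)
= 41 * 50
= 2050

2050


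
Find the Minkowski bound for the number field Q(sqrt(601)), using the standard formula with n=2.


d = 601, d mod 4 = 1, so disc(K) = d = 601; |disc(K)| = 601
Real quadratic field, so n = 2, s = r2 = 0, r1 = 2
M = (n!/n^n) * (4/pi)^s * sqrt(|disc(K)|) = (2!/2^2) * (4/pi)^0 * sqrt(601)
= 0.5 * 1.000000 * 24.515301
= 12.2577

12.2577


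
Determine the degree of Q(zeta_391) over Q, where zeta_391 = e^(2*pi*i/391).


The degree equals Euler's totient phi(391).
391 = 17 * 23
phi(391) = 352

352


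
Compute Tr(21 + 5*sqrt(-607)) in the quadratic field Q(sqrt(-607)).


Tr(a + b*sqrt(d)) = (a + b*sqrt(d)) + (a - b*sqrt(d)) = 2a
= 2 * (21)
= 42

42


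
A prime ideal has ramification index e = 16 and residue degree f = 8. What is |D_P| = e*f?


|D_P| = e * f
= 16 * 8
= 128

128


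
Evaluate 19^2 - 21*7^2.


x^2 - d*y^2
= 19^2 - 21*7^2
= 361 - 1029
= -668

-668


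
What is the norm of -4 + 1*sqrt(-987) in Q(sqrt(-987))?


N(a + b*sqrt(d)) = a^2 - d*b^2
= (-4)^2 - (-987)*(1)^2
= 16 + 987
= 1003

1003


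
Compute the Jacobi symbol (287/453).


Compute (287/453) via quadratic reciprocity:
  reciprocity: (287/453) -> +(453/287)
  reduce: (166/287)
  pull out 2: (2/287) = +1  (since 287 mod 8 = 7)
  reciprocity: (83/287) -> -(287/83)
  reduce: (38/83)
  pull out 2: (2/83) = -1  (since 83 mod 8 = 3)
  reciprocity: (19/83) -> -(83/19)
  reduce: (7/19)
  reciprocity: (7/19) -> -(19/7)
  reduce: (5/7)
  reciprocity: (5/7) -> +(7/5)
  reduce: (2/5)
  pull out 2: (2/5) = -1  (since 5 mod 8 = 5)
  (1/5) = 1
Product of signs = -1

-1


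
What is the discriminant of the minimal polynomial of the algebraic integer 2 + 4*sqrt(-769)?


The element 2 + 4*sqrt(-769) has minimal polynomial:
x^2 - 4*x + 12308
Discriminant = (-4)^2 - 4*(12308)
= 16 - 49232
= -49216

-49216


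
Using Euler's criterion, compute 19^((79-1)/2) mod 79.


p = 79 is prime and the exponent is (p-1)/2 = 39, so by Euler's criterion 19^39 = (19/79) = +1 or -1 mod 79.
Compute by square-and-multiply:
  39 = 32 + 4 + 2 + 1 (binary 100111)
  Repeated squaring mod 79: 19^1 = 19, 19^2 = 45, 19^4 = 50, 19^8 = 51, 19^16 = 73, 19^32 = 36
  19^39 = 19^32 * 19^4 * 19^2 * 19^1 = 36 * 50 * 45 * 19 mod 79
    36 * 50 = 1800 = 62 mod 79
    62 * 45 = 2790 = 25 mod 79
    25 * 19 = 475 = 1 mod 79
  19^39 = 1 mod 79
Result 1: 19 is a quadratic residue mod 79.
19^39 mod 79 = 1

1


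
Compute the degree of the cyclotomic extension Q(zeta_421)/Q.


The degree equals Euler's totient phi(421).
421 = 421
phi(421) = 420

420


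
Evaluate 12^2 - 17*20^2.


x^2 - d*y^2
= 12^2 - 17*20^2
= 144 - 6800
= -6656

-6656


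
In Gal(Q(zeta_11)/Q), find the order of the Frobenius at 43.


The Frobenius at p in Gal(Q(zeta_n)/Q) = (Z/nZ)* is the class of p, so its order is ord_11(43), the smallest k >= 1 with 43^k = 1 mod 11.
n = 11 = 11, phi(11) = 10; the order divides phi(n).
Divisors of 10: 1, 2, 5, 10
Repeated squaring mod 11: 43^1 = 10, 43^2 = 1, 43^4 = 1, 43^8 = 1
Test divisors in increasing order:
  k=1: 43^1 = 10 mod 11
  k=2: 43^2 = 1 mod 11  <- first divisor giving 1
Order = 2

2


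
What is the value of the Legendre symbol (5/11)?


p = 11 is prime, so compute (5/11) with the reciprocity algorithm (Jacobi-symbol steps: pull out 2s via (2/n), flip via reciprocity, reduce):
  reciprocity: (5/11) -> +(11/5)
  reduce: (1/5)
  (1/5) = 1
Product of signs = 1
(5/11) = 1

1


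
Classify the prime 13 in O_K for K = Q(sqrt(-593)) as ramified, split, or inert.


K = Q(sqrt(-593)). Since d mod 4 = 3, disc(K) = -2372.
Check p | disc: -2372 mod 13 = 7.
p does not divide disc. Compute Legendre symbol (d/p):
5^((13-1)/2) mod 13 = -1
(d/p) = -1, so p is inert: (p) stays prime with e=1, f=2, g=1.
Therefore p is inert.

inert


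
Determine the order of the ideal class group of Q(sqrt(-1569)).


K = Q(sqrt(-1569)). d mod 4 = 3, so D = disc(K) = 4d = -6276
h(K) equals the number of primitive reduced positive-definite forms (a, b, c) = a*x^2 + b*x*y + c*y^2 with b^2 - 4ac = D,
where reduced means |b| <= a <= c, with b >= 0 whenever |b| = a or a = c, and primitive means gcd(a, b, c) = 1.
Reduced forces 3a^2 <= |D| = 6276, so 1 <= a <= 45; b must have the parity of D, and c = (b^2 - D)/(4a) must be an integer >= a.
Enumerate a = 1..45, b in [-a, a]:
  a=1: (1, 0, 1569)  [1]
  a=2: (2, 2, 785)  [1]
  a=3: (3, 0, 523)  [1]
  a=4: none
  a=5: (5, -2, 314), (5, 2, 314)  [2]
  a=6: (6, 6, 263)  [1]
  a=7..9: none
  a=10: (10, -2, 157), (10, 2, 157)  [2]
  a=11: (11, -4, 143), (11, 4, 143)  [2]
  a=12: none
  a=13: (13, -4, 121), (13, 4, 121)  [2]
  a=14: none
  a=15: (15, -12, 107), (15, 12, 107)  [2]
  a=16..21: none
  a=22: (22, -18, 75), (22, 18, 75)  [2]
  a=23: (23, -16, 71), (23, 16, 71)  [2]
  a=24: none
  a=25: (25, -18, 66), (25, 18, 66)  [2]
  a=26: (26, -22, 65), (26, 22, 65)  [2]
  a=27..29: none
  a=30: (30, -18, 55), (30, 18, 55)  [2]
  a=31..32: none
  a=33: (33, -18, 50), (33, 18, 50)  [2]
  a=34..38: none
  a=39: (39, -30, 46), (39, 30, 46)  [2]
  a=40..45: none
Total reduced forms: 1 + 1 + 1 + 2 + 1 + 2 + 2 + 2 + 2 + 2 + 2 + 2 + 2 + 2 + 2 + 2 = 28
h = 28

28


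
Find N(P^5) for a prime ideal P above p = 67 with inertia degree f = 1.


N(P^a) = p^(a*f)
= 67^(5*1)
= 67^5
= 1350125107

1350125107
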